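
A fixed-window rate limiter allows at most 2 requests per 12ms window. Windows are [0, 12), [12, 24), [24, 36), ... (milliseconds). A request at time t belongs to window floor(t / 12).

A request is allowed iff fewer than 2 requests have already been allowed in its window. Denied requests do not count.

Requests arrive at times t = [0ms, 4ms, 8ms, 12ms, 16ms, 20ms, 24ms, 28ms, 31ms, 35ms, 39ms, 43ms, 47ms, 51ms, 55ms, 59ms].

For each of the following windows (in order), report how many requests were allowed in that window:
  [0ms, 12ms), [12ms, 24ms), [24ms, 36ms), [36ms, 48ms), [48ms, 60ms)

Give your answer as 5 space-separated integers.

Processing requests:
  req#1 t=0ms (window 0): ALLOW
  req#2 t=4ms (window 0): ALLOW
  req#3 t=8ms (window 0): DENY
  req#4 t=12ms (window 1): ALLOW
  req#5 t=16ms (window 1): ALLOW
  req#6 t=20ms (window 1): DENY
  req#7 t=24ms (window 2): ALLOW
  req#8 t=28ms (window 2): ALLOW
  req#9 t=31ms (window 2): DENY
  req#10 t=35ms (window 2): DENY
  req#11 t=39ms (window 3): ALLOW
  req#12 t=43ms (window 3): ALLOW
  req#13 t=47ms (window 3): DENY
  req#14 t=51ms (window 4): ALLOW
  req#15 t=55ms (window 4): ALLOW
  req#16 t=59ms (window 4): DENY

Allowed counts by window: 2 2 2 2 2

Answer: 2 2 2 2 2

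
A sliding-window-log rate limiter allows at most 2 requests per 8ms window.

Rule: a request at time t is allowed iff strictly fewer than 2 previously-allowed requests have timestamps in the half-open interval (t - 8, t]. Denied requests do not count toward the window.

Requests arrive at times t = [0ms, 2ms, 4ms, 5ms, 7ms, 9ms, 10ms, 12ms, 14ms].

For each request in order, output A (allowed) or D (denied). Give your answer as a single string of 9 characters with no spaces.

Answer: AADDDAADD

Derivation:
Tracking allowed requests in the window:
  req#1 t=0ms: ALLOW
  req#2 t=2ms: ALLOW
  req#3 t=4ms: DENY
  req#4 t=5ms: DENY
  req#5 t=7ms: DENY
  req#6 t=9ms: ALLOW
  req#7 t=10ms: ALLOW
  req#8 t=12ms: DENY
  req#9 t=14ms: DENY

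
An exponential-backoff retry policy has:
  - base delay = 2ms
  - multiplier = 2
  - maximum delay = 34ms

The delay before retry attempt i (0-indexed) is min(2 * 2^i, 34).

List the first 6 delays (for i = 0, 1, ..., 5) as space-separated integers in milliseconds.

Answer: 2 4 8 16 32 34

Derivation:
Computing each delay:
  i=0: min(2*2^0, 34) = 2
  i=1: min(2*2^1, 34) = 4
  i=2: min(2*2^2, 34) = 8
  i=3: min(2*2^3, 34) = 16
  i=4: min(2*2^4, 34) = 32
  i=5: min(2*2^5, 34) = 34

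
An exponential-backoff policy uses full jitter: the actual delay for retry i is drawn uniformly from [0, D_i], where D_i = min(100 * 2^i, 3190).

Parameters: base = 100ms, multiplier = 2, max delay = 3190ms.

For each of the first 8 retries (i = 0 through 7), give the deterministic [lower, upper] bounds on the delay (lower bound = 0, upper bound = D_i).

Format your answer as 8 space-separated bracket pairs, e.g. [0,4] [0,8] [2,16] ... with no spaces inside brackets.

Answer: [0,100] [0,200] [0,400] [0,800] [0,1600] [0,3190] [0,3190] [0,3190]

Derivation:
Computing bounds per retry:
  i=0: D_i=min(100*2^0,3190)=100, bounds=[0,100]
  i=1: D_i=min(100*2^1,3190)=200, bounds=[0,200]
  i=2: D_i=min(100*2^2,3190)=400, bounds=[0,400]
  i=3: D_i=min(100*2^3,3190)=800, bounds=[0,800]
  i=4: D_i=min(100*2^4,3190)=1600, bounds=[0,1600]
  i=5: D_i=min(100*2^5,3190)=3190, bounds=[0,3190]
  i=6: D_i=min(100*2^6,3190)=3190, bounds=[0,3190]
  i=7: D_i=min(100*2^7,3190)=3190, bounds=[0,3190]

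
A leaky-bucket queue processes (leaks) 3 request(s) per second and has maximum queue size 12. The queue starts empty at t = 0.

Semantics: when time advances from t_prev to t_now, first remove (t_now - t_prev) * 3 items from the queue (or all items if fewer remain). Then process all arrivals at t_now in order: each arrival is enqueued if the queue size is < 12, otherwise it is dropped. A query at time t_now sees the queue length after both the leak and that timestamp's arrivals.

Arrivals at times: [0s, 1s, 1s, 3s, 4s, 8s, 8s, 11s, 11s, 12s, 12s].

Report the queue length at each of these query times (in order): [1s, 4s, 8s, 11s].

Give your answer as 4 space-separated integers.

Answer: 2 1 2 2

Derivation:
Queue lengths at query times:
  query t=1s: backlog = 2
  query t=4s: backlog = 1
  query t=8s: backlog = 2
  query t=11s: backlog = 2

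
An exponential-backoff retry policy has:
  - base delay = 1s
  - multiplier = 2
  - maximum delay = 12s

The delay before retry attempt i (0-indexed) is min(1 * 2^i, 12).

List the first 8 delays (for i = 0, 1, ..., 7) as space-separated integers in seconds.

Computing each delay:
  i=0: min(1*2^0, 12) = 1
  i=1: min(1*2^1, 12) = 2
  i=2: min(1*2^2, 12) = 4
  i=3: min(1*2^3, 12) = 8
  i=4: min(1*2^4, 12) = 12
  i=5: min(1*2^5, 12) = 12
  i=6: min(1*2^6, 12) = 12
  i=7: min(1*2^7, 12) = 12

Answer: 1 2 4 8 12 12 12 12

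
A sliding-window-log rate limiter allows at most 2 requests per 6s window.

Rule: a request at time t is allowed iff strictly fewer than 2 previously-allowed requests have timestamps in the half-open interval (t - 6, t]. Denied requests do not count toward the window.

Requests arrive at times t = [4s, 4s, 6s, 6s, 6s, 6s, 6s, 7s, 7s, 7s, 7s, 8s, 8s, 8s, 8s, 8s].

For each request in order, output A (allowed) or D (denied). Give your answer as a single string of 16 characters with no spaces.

Answer: AADDDDDDDDDDDDDD

Derivation:
Tracking allowed requests in the window:
  req#1 t=4s: ALLOW
  req#2 t=4s: ALLOW
  req#3 t=6s: DENY
  req#4 t=6s: DENY
  req#5 t=6s: DENY
  req#6 t=6s: DENY
  req#7 t=6s: DENY
  req#8 t=7s: DENY
  req#9 t=7s: DENY
  req#10 t=7s: DENY
  req#11 t=7s: DENY
  req#12 t=8s: DENY
  req#13 t=8s: DENY
  req#14 t=8s: DENY
  req#15 t=8s: DENY
  req#16 t=8s: DENY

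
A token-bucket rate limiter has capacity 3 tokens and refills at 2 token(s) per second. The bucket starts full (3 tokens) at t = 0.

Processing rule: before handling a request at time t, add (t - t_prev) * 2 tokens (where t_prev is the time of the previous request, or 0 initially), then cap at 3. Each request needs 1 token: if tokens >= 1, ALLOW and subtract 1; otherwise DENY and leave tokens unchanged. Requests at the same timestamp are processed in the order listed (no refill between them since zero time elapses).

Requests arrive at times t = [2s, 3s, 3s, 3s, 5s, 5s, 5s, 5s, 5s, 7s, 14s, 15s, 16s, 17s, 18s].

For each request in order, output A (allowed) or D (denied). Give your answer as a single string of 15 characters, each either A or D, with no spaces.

Answer: AAAAAAADDAAAAAA

Derivation:
Simulating step by step:
  req#1 t=2s: ALLOW
  req#2 t=3s: ALLOW
  req#3 t=3s: ALLOW
  req#4 t=3s: ALLOW
  req#5 t=5s: ALLOW
  req#6 t=5s: ALLOW
  req#7 t=5s: ALLOW
  req#8 t=5s: DENY
  req#9 t=5s: DENY
  req#10 t=7s: ALLOW
  req#11 t=14s: ALLOW
  req#12 t=15s: ALLOW
  req#13 t=16s: ALLOW
  req#14 t=17s: ALLOW
  req#15 t=18s: ALLOW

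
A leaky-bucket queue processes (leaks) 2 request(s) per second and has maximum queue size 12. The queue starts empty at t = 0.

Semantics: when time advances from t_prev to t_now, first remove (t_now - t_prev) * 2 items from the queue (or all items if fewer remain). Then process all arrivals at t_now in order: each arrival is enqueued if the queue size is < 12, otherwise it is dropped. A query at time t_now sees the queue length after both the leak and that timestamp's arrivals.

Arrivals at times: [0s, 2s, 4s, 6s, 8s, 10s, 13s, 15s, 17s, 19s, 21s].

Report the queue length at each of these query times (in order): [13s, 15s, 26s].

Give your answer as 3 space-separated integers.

Answer: 1 1 0

Derivation:
Queue lengths at query times:
  query t=13s: backlog = 1
  query t=15s: backlog = 1
  query t=26s: backlog = 0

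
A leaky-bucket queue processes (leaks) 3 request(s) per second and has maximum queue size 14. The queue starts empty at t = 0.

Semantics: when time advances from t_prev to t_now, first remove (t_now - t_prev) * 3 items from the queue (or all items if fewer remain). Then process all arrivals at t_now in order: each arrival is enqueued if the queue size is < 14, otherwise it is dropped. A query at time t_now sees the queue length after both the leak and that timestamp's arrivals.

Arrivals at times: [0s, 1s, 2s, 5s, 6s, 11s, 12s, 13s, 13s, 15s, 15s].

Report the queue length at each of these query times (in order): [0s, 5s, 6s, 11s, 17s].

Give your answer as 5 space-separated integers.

Queue lengths at query times:
  query t=0s: backlog = 1
  query t=5s: backlog = 1
  query t=6s: backlog = 1
  query t=11s: backlog = 1
  query t=17s: backlog = 0

Answer: 1 1 1 1 0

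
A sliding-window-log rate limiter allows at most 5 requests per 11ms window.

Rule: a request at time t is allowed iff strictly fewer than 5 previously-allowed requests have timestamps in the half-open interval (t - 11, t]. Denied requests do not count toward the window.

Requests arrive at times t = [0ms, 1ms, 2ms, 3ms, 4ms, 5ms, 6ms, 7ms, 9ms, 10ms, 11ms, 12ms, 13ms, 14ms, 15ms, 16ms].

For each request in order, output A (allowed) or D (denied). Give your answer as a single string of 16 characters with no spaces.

Answer: AAAAADDDDDAAAAAD

Derivation:
Tracking allowed requests in the window:
  req#1 t=0ms: ALLOW
  req#2 t=1ms: ALLOW
  req#3 t=2ms: ALLOW
  req#4 t=3ms: ALLOW
  req#5 t=4ms: ALLOW
  req#6 t=5ms: DENY
  req#7 t=6ms: DENY
  req#8 t=7ms: DENY
  req#9 t=9ms: DENY
  req#10 t=10ms: DENY
  req#11 t=11ms: ALLOW
  req#12 t=12ms: ALLOW
  req#13 t=13ms: ALLOW
  req#14 t=14ms: ALLOW
  req#15 t=15ms: ALLOW
  req#16 t=16ms: DENY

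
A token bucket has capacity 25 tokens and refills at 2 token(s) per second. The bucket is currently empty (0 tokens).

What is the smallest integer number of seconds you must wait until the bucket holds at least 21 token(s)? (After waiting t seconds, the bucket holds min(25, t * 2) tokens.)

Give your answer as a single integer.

Answer: 11

Derivation:
Need t * 2 >= 21, so t >= 21/2.
Smallest integer t = ceil(21/2) = 11.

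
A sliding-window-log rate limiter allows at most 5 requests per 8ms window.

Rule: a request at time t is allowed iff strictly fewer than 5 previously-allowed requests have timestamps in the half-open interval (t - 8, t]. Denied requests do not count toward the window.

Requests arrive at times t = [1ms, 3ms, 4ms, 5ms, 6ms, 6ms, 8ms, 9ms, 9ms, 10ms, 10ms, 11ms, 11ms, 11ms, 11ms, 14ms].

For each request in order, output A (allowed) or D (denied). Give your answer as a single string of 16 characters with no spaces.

Answer: AAAAADDADDDADDDA

Derivation:
Tracking allowed requests in the window:
  req#1 t=1ms: ALLOW
  req#2 t=3ms: ALLOW
  req#3 t=4ms: ALLOW
  req#4 t=5ms: ALLOW
  req#5 t=6ms: ALLOW
  req#6 t=6ms: DENY
  req#7 t=8ms: DENY
  req#8 t=9ms: ALLOW
  req#9 t=9ms: DENY
  req#10 t=10ms: DENY
  req#11 t=10ms: DENY
  req#12 t=11ms: ALLOW
  req#13 t=11ms: DENY
  req#14 t=11ms: DENY
  req#15 t=11ms: DENY
  req#16 t=14ms: ALLOW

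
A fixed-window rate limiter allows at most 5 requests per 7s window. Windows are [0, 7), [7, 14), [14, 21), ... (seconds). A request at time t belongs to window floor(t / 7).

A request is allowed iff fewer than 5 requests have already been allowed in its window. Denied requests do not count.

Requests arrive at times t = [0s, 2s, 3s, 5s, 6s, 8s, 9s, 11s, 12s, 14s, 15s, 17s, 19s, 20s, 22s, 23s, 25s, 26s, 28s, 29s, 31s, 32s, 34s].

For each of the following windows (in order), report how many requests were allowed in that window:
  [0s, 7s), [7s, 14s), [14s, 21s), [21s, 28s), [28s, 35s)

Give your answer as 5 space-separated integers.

Processing requests:
  req#1 t=0s (window 0): ALLOW
  req#2 t=2s (window 0): ALLOW
  req#3 t=3s (window 0): ALLOW
  req#4 t=5s (window 0): ALLOW
  req#5 t=6s (window 0): ALLOW
  req#6 t=8s (window 1): ALLOW
  req#7 t=9s (window 1): ALLOW
  req#8 t=11s (window 1): ALLOW
  req#9 t=12s (window 1): ALLOW
  req#10 t=14s (window 2): ALLOW
  req#11 t=15s (window 2): ALLOW
  req#12 t=17s (window 2): ALLOW
  req#13 t=19s (window 2): ALLOW
  req#14 t=20s (window 2): ALLOW
  req#15 t=22s (window 3): ALLOW
  req#16 t=23s (window 3): ALLOW
  req#17 t=25s (window 3): ALLOW
  req#18 t=26s (window 3): ALLOW
  req#19 t=28s (window 4): ALLOW
  req#20 t=29s (window 4): ALLOW
  req#21 t=31s (window 4): ALLOW
  req#22 t=32s (window 4): ALLOW
  req#23 t=34s (window 4): ALLOW

Allowed counts by window: 5 4 5 4 5

Answer: 5 4 5 4 5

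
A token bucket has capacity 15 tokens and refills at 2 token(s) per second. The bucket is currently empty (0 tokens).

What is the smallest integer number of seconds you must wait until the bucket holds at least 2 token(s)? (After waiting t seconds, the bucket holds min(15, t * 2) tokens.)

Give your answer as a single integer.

Answer: 1

Derivation:
Need t * 2 >= 2, so t >= 2/2.
Smallest integer t = ceil(2/2) = 1.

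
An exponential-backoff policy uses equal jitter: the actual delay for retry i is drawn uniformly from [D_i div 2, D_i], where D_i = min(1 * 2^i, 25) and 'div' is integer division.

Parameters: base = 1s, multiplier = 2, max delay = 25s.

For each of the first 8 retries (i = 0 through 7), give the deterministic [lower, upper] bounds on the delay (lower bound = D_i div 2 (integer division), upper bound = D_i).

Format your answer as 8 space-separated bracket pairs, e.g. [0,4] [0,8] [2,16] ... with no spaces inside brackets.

Computing bounds per retry:
  i=0: D_i=min(1*2^0,25)=1, bounds=[0,1]
  i=1: D_i=min(1*2^1,25)=2, bounds=[1,2]
  i=2: D_i=min(1*2^2,25)=4, bounds=[2,4]
  i=3: D_i=min(1*2^3,25)=8, bounds=[4,8]
  i=4: D_i=min(1*2^4,25)=16, bounds=[8,16]
  i=5: D_i=min(1*2^5,25)=25, bounds=[12,25]
  i=6: D_i=min(1*2^6,25)=25, bounds=[12,25]
  i=7: D_i=min(1*2^7,25)=25, bounds=[12,25]

Answer: [0,1] [1,2] [2,4] [4,8] [8,16] [12,25] [12,25] [12,25]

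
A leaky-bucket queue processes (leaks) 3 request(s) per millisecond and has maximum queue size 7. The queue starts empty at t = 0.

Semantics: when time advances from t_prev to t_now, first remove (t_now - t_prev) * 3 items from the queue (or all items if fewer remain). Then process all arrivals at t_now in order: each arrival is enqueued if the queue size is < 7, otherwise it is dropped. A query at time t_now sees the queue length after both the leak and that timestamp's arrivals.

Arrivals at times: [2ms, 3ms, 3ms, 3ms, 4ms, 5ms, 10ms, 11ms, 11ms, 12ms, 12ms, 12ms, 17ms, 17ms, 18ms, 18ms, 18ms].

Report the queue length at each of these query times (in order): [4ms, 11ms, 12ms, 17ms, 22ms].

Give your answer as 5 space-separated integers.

Answer: 1 2 3 2 0

Derivation:
Queue lengths at query times:
  query t=4ms: backlog = 1
  query t=11ms: backlog = 2
  query t=12ms: backlog = 3
  query t=17ms: backlog = 2
  query t=22ms: backlog = 0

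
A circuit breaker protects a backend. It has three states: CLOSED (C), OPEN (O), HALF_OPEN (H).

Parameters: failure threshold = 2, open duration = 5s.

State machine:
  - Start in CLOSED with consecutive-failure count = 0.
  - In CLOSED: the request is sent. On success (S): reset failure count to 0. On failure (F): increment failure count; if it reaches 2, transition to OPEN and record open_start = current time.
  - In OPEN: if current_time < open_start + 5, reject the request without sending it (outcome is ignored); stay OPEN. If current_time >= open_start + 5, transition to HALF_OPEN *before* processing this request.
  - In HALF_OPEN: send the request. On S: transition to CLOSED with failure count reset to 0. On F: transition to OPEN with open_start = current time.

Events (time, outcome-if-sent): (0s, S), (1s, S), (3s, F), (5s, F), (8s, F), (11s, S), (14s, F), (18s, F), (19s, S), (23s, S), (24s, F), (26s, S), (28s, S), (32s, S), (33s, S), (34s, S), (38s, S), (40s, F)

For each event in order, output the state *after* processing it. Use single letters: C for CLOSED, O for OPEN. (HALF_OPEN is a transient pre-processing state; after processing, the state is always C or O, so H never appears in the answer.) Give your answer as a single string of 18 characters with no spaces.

State after each event:
  event#1 t=0s outcome=S: state=CLOSED
  event#2 t=1s outcome=S: state=CLOSED
  event#3 t=3s outcome=F: state=CLOSED
  event#4 t=5s outcome=F: state=OPEN
  event#5 t=8s outcome=F: state=OPEN
  event#6 t=11s outcome=S: state=CLOSED
  event#7 t=14s outcome=F: state=CLOSED
  event#8 t=18s outcome=F: state=OPEN
  event#9 t=19s outcome=S: state=OPEN
  event#10 t=23s outcome=S: state=CLOSED
  event#11 t=24s outcome=F: state=CLOSED
  event#12 t=26s outcome=S: state=CLOSED
  event#13 t=28s outcome=S: state=CLOSED
  event#14 t=32s outcome=S: state=CLOSED
  event#15 t=33s outcome=S: state=CLOSED
  event#16 t=34s outcome=S: state=CLOSED
  event#17 t=38s outcome=S: state=CLOSED
  event#18 t=40s outcome=F: state=CLOSED

Answer: CCCOOCCOOCCCCCCCCC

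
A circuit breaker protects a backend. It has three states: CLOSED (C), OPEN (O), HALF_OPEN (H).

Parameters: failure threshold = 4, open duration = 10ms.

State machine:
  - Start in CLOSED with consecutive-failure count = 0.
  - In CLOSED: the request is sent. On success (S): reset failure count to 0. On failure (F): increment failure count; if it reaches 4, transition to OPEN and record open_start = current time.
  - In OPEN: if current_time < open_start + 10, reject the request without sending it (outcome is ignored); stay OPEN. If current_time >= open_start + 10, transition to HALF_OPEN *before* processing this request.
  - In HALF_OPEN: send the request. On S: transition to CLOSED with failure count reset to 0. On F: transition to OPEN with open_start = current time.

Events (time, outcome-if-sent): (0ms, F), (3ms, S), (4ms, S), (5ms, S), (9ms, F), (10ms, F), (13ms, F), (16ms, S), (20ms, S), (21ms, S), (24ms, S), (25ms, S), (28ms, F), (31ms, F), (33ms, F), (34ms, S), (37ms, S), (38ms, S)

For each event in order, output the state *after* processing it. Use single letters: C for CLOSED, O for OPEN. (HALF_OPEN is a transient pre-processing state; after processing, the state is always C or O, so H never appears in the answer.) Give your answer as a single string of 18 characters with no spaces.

Answer: CCCCCCCCCCCCCCCCCC

Derivation:
State after each event:
  event#1 t=0ms outcome=F: state=CLOSED
  event#2 t=3ms outcome=S: state=CLOSED
  event#3 t=4ms outcome=S: state=CLOSED
  event#4 t=5ms outcome=S: state=CLOSED
  event#5 t=9ms outcome=F: state=CLOSED
  event#6 t=10ms outcome=F: state=CLOSED
  event#7 t=13ms outcome=F: state=CLOSED
  event#8 t=16ms outcome=S: state=CLOSED
  event#9 t=20ms outcome=S: state=CLOSED
  event#10 t=21ms outcome=S: state=CLOSED
  event#11 t=24ms outcome=S: state=CLOSED
  event#12 t=25ms outcome=S: state=CLOSED
  event#13 t=28ms outcome=F: state=CLOSED
  event#14 t=31ms outcome=F: state=CLOSED
  event#15 t=33ms outcome=F: state=CLOSED
  event#16 t=34ms outcome=S: state=CLOSED
  event#17 t=37ms outcome=S: state=CLOSED
  event#18 t=38ms outcome=S: state=CLOSED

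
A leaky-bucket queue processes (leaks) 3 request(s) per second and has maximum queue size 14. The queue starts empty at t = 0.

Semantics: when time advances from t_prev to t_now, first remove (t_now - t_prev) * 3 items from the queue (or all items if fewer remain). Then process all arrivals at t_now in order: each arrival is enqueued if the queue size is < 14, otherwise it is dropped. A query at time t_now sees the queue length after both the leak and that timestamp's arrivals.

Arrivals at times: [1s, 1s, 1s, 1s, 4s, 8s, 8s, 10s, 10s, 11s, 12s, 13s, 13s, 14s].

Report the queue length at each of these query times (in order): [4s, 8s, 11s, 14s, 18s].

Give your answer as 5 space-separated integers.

Queue lengths at query times:
  query t=4s: backlog = 1
  query t=8s: backlog = 2
  query t=11s: backlog = 1
  query t=14s: backlog = 1
  query t=18s: backlog = 0

Answer: 1 2 1 1 0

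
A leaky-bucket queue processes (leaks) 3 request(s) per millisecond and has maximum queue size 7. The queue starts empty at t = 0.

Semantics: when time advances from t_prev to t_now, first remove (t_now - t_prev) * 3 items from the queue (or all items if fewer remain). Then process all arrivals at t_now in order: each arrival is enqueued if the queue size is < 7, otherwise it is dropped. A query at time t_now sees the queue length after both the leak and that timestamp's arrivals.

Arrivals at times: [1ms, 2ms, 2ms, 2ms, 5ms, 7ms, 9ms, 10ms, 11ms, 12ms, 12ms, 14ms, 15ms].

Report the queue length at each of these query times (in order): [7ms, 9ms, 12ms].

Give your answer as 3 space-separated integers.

Queue lengths at query times:
  query t=7ms: backlog = 1
  query t=9ms: backlog = 1
  query t=12ms: backlog = 2

Answer: 1 1 2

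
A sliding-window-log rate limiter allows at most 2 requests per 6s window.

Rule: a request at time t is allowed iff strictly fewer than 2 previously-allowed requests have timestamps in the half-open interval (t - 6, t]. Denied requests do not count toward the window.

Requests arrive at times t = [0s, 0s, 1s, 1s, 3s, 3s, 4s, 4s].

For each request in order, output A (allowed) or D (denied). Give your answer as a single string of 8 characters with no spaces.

Tracking allowed requests in the window:
  req#1 t=0s: ALLOW
  req#2 t=0s: ALLOW
  req#3 t=1s: DENY
  req#4 t=1s: DENY
  req#5 t=3s: DENY
  req#6 t=3s: DENY
  req#7 t=4s: DENY
  req#8 t=4s: DENY

Answer: AADDDDDD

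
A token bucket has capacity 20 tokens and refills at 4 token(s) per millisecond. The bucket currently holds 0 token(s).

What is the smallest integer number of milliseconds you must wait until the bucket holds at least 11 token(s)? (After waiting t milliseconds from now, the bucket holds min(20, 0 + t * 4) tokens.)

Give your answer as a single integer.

Answer: 3

Derivation:
Need 0 + t * 4 >= 11, so t >= 11/4.
Smallest integer t = ceil(11/4) = 3.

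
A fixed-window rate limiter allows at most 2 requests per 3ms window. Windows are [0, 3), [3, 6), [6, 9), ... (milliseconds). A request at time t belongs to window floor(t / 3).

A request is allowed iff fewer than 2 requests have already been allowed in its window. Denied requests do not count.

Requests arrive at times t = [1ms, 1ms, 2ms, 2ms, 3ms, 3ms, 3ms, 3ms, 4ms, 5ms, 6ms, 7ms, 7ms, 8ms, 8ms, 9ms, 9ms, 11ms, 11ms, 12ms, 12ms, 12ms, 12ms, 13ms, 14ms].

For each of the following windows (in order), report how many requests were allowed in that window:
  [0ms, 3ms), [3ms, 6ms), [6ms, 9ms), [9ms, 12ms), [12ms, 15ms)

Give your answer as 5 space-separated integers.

Answer: 2 2 2 2 2

Derivation:
Processing requests:
  req#1 t=1ms (window 0): ALLOW
  req#2 t=1ms (window 0): ALLOW
  req#3 t=2ms (window 0): DENY
  req#4 t=2ms (window 0): DENY
  req#5 t=3ms (window 1): ALLOW
  req#6 t=3ms (window 1): ALLOW
  req#7 t=3ms (window 1): DENY
  req#8 t=3ms (window 1): DENY
  req#9 t=4ms (window 1): DENY
  req#10 t=5ms (window 1): DENY
  req#11 t=6ms (window 2): ALLOW
  req#12 t=7ms (window 2): ALLOW
  req#13 t=7ms (window 2): DENY
  req#14 t=8ms (window 2): DENY
  req#15 t=8ms (window 2): DENY
  req#16 t=9ms (window 3): ALLOW
  req#17 t=9ms (window 3): ALLOW
  req#18 t=11ms (window 3): DENY
  req#19 t=11ms (window 3): DENY
  req#20 t=12ms (window 4): ALLOW
  req#21 t=12ms (window 4): ALLOW
  req#22 t=12ms (window 4): DENY
  req#23 t=12ms (window 4): DENY
  req#24 t=13ms (window 4): DENY
  req#25 t=14ms (window 4): DENY

Allowed counts by window: 2 2 2 2 2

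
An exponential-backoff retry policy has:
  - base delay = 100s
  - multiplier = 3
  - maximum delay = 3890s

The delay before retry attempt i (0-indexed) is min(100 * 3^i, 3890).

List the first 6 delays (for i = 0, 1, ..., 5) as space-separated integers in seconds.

Answer: 100 300 900 2700 3890 3890

Derivation:
Computing each delay:
  i=0: min(100*3^0, 3890) = 100
  i=1: min(100*3^1, 3890) = 300
  i=2: min(100*3^2, 3890) = 900
  i=3: min(100*3^3, 3890) = 2700
  i=4: min(100*3^4, 3890) = 3890
  i=5: min(100*3^5, 3890) = 3890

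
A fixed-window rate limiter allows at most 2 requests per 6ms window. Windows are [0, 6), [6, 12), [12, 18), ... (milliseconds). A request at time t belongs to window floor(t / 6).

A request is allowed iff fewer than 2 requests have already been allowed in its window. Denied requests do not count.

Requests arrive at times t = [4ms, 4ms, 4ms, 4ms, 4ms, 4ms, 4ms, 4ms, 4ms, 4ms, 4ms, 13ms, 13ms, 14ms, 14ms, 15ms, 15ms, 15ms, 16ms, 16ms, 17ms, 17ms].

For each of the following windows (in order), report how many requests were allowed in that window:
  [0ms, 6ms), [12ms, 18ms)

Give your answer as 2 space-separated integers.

Processing requests:
  req#1 t=4ms (window 0): ALLOW
  req#2 t=4ms (window 0): ALLOW
  req#3 t=4ms (window 0): DENY
  req#4 t=4ms (window 0): DENY
  req#5 t=4ms (window 0): DENY
  req#6 t=4ms (window 0): DENY
  req#7 t=4ms (window 0): DENY
  req#8 t=4ms (window 0): DENY
  req#9 t=4ms (window 0): DENY
  req#10 t=4ms (window 0): DENY
  req#11 t=4ms (window 0): DENY
  req#12 t=13ms (window 2): ALLOW
  req#13 t=13ms (window 2): ALLOW
  req#14 t=14ms (window 2): DENY
  req#15 t=14ms (window 2): DENY
  req#16 t=15ms (window 2): DENY
  req#17 t=15ms (window 2): DENY
  req#18 t=15ms (window 2): DENY
  req#19 t=16ms (window 2): DENY
  req#20 t=16ms (window 2): DENY
  req#21 t=17ms (window 2): DENY
  req#22 t=17ms (window 2): DENY

Allowed counts by window: 2 2

Answer: 2 2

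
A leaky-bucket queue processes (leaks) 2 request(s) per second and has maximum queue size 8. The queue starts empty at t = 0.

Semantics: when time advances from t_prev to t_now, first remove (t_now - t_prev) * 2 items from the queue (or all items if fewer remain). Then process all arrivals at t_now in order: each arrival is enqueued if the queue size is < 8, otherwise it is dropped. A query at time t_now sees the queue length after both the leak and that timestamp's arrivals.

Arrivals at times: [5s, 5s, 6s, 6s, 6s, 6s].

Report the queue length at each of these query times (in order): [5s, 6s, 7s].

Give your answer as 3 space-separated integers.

Queue lengths at query times:
  query t=5s: backlog = 2
  query t=6s: backlog = 4
  query t=7s: backlog = 2

Answer: 2 4 2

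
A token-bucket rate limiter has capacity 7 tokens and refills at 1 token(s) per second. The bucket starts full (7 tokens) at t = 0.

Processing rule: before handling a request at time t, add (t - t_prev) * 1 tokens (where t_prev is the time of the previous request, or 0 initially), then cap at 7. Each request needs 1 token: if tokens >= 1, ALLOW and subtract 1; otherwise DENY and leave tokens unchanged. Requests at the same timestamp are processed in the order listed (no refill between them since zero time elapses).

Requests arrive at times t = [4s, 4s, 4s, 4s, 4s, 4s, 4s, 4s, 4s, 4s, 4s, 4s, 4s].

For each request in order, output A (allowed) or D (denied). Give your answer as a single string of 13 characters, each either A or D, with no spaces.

Answer: AAAAAAADDDDDD

Derivation:
Simulating step by step:
  req#1 t=4s: ALLOW
  req#2 t=4s: ALLOW
  req#3 t=4s: ALLOW
  req#4 t=4s: ALLOW
  req#5 t=4s: ALLOW
  req#6 t=4s: ALLOW
  req#7 t=4s: ALLOW
  req#8 t=4s: DENY
  req#9 t=4s: DENY
  req#10 t=4s: DENY
  req#11 t=4s: DENY
  req#12 t=4s: DENY
  req#13 t=4s: DENY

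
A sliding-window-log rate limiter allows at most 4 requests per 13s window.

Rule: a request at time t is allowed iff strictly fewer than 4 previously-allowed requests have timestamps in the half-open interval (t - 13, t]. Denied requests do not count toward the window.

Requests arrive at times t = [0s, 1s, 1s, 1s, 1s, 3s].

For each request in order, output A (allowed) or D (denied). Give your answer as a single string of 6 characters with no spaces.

Answer: AAAADD

Derivation:
Tracking allowed requests in the window:
  req#1 t=0s: ALLOW
  req#2 t=1s: ALLOW
  req#3 t=1s: ALLOW
  req#4 t=1s: ALLOW
  req#5 t=1s: DENY
  req#6 t=3s: DENY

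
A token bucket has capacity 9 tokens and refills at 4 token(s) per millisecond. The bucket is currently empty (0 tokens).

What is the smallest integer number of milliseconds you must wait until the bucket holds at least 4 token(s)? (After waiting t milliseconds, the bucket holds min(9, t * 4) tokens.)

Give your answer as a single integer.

Answer: 1

Derivation:
Need t * 4 >= 4, so t >= 4/4.
Smallest integer t = ceil(4/4) = 1.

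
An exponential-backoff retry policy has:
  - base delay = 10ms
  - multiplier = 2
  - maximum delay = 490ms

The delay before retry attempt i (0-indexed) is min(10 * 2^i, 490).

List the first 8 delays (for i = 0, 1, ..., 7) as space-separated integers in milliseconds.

Answer: 10 20 40 80 160 320 490 490

Derivation:
Computing each delay:
  i=0: min(10*2^0, 490) = 10
  i=1: min(10*2^1, 490) = 20
  i=2: min(10*2^2, 490) = 40
  i=3: min(10*2^3, 490) = 80
  i=4: min(10*2^4, 490) = 160
  i=5: min(10*2^5, 490) = 320
  i=6: min(10*2^6, 490) = 490
  i=7: min(10*2^7, 490) = 490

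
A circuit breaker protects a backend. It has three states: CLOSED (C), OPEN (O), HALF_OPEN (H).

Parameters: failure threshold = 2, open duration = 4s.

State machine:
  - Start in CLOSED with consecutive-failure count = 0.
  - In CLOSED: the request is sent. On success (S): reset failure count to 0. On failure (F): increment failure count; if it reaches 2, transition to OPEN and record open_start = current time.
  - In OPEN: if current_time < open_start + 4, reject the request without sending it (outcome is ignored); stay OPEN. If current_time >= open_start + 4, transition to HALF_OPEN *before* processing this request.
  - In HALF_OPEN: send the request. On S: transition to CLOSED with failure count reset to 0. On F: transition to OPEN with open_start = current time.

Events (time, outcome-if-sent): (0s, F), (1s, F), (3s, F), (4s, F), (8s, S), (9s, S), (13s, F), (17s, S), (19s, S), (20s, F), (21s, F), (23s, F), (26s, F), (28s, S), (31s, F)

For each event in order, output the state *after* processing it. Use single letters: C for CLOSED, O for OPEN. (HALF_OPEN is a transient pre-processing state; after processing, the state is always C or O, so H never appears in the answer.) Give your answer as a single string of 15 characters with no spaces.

Answer: COOOCCCCCCOOOOO

Derivation:
State after each event:
  event#1 t=0s outcome=F: state=CLOSED
  event#2 t=1s outcome=F: state=OPEN
  event#3 t=3s outcome=F: state=OPEN
  event#4 t=4s outcome=F: state=OPEN
  event#5 t=8s outcome=S: state=CLOSED
  event#6 t=9s outcome=S: state=CLOSED
  event#7 t=13s outcome=F: state=CLOSED
  event#8 t=17s outcome=S: state=CLOSED
  event#9 t=19s outcome=S: state=CLOSED
  event#10 t=20s outcome=F: state=CLOSED
  event#11 t=21s outcome=F: state=OPEN
  event#12 t=23s outcome=F: state=OPEN
  event#13 t=26s outcome=F: state=OPEN
  event#14 t=28s outcome=S: state=OPEN
  event#15 t=31s outcome=F: state=OPEN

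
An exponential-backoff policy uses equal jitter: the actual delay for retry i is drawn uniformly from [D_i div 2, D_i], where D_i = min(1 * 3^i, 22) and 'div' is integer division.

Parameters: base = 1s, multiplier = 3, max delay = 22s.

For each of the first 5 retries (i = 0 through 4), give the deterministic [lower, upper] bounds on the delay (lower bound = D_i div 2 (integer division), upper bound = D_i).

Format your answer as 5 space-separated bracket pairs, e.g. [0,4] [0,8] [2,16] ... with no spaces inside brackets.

Answer: [0,1] [1,3] [4,9] [11,22] [11,22]

Derivation:
Computing bounds per retry:
  i=0: D_i=min(1*3^0,22)=1, bounds=[0,1]
  i=1: D_i=min(1*3^1,22)=3, bounds=[1,3]
  i=2: D_i=min(1*3^2,22)=9, bounds=[4,9]
  i=3: D_i=min(1*3^3,22)=22, bounds=[11,22]
  i=4: D_i=min(1*3^4,22)=22, bounds=[11,22]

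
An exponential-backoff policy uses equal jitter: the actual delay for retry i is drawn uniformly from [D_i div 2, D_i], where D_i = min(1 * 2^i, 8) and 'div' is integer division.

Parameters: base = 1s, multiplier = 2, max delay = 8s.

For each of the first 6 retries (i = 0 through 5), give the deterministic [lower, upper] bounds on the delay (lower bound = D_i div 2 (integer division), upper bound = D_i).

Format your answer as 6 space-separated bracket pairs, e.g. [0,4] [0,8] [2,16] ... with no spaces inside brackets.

Computing bounds per retry:
  i=0: D_i=min(1*2^0,8)=1, bounds=[0,1]
  i=1: D_i=min(1*2^1,8)=2, bounds=[1,2]
  i=2: D_i=min(1*2^2,8)=4, bounds=[2,4]
  i=3: D_i=min(1*2^3,8)=8, bounds=[4,8]
  i=4: D_i=min(1*2^4,8)=8, bounds=[4,8]
  i=5: D_i=min(1*2^5,8)=8, bounds=[4,8]

Answer: [0,1] [1,2] [2,4] [4,8] [4,8] [4,8]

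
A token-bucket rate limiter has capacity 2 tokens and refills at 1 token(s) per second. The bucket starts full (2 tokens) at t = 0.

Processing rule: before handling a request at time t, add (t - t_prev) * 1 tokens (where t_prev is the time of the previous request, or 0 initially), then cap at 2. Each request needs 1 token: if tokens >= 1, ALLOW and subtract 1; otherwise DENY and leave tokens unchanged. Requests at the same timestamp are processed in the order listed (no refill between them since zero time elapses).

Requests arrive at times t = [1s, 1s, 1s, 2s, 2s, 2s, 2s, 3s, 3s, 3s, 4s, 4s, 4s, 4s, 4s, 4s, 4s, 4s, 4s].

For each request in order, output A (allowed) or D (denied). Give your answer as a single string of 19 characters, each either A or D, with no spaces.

Answer: AADADDDADDADDDDDDDD

Derivation:
Simulating step by step:
  req#1 t=1s: ALLOW
  req#2 t=1s: ALLOW
  req#3 t=1s: DENY
  req#4 t=2s: ALLOW
  req#5 t=2s: DENY
  req#6 t=2s: DENY
  req#7 t=2s: DENY
  req#8 t=3s: ALLOW
  req#9 t=3s: DENY
  req#10 t=3s: DENY
  req#11 t=4s: ALLOW
  req#12 t=4s: DENY
  req#13 t=4s: DENY
  req#14 t=4s: DENY
  req#15 t=4s: DENY
  req#16 t=4s: DENY
  req#17 t=4s: DENY
  req#18 t=4s: DENY
  req#19 t=4s: DENY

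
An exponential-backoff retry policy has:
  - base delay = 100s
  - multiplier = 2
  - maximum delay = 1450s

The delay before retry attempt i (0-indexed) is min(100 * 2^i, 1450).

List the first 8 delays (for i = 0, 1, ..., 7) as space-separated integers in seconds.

Answer: 100 200 400 800 1450 1450 1450 1450

Derivation:
Computing each delay:
  i=0: min(100*2^0, 1450) = 100
  i=1: min(100*2^1, 1450) = 200
  i=2: min(100*2^2, 1450) = 400
  i=3: min(100*2^3, 1450) = 800
  i=4: min(100*2^4, 1450) = 1450
  i=5: min(100*2^5, 1450) = 1450
  i=6: min(100*2^6, 1450) = 1450
  i=7: min(100*2^7, 1450) = 1450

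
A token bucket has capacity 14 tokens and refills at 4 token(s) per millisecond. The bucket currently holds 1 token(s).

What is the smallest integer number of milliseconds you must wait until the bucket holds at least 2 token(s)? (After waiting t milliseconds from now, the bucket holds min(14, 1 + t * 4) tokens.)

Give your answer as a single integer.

Answer: 1

Derivation:
Need 1 + t * 4 >= 2, so t >= 1/4.
Smallest integer t = ceil(1/4) = 1.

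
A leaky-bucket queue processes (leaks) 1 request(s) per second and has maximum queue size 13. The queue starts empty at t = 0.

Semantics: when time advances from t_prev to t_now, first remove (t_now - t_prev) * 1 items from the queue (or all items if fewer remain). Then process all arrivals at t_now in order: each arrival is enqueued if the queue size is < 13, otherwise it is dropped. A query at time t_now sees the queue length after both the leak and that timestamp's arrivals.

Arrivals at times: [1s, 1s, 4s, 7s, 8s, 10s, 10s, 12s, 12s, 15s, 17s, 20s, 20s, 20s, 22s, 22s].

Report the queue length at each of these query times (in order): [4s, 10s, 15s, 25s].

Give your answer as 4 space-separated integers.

Queue lengths at query times:
  query t=4s: backlog = 1
  query t=10s: backlog = 2
  query t=15s: backlog = 1
  query t=25s: backlog = 0

Answer: 1 2 1 0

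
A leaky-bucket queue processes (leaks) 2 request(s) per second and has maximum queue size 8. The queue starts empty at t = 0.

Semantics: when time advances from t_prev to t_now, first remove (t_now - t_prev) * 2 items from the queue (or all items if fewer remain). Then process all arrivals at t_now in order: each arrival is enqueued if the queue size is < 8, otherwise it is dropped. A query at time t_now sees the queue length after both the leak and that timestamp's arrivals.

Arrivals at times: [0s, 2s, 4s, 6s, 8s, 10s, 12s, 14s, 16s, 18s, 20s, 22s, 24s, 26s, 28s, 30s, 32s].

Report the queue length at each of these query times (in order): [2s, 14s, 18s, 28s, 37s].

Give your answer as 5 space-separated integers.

Queue lengths at query times:
  query t=2s: backlog = 1
  query t=14s: backlog = 1
  query t=18s: backlog = 1
  query t=28s: backlog = 1
  query t=37s: backlog = 0

Answer: 1 1 1 1 0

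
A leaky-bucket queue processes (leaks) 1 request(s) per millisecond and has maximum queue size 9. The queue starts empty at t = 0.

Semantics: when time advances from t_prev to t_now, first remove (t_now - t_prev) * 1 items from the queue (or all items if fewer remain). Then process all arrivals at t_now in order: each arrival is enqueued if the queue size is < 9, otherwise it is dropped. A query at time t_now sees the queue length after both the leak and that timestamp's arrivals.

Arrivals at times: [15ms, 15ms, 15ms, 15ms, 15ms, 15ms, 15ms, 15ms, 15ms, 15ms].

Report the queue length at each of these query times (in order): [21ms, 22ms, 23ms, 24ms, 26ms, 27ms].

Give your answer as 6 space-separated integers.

Answer: 3 2 1 0 0 0

Derivation:
Queue lengths at query times:
  query t=21ms: backlog = 3
  query t=22ms: backlog = 2
  query t=23ms: backlog = 1
  query t=24ms: backlog = 0
  query t=26ms: backlog = 0
  query t=27ms: backlog = 0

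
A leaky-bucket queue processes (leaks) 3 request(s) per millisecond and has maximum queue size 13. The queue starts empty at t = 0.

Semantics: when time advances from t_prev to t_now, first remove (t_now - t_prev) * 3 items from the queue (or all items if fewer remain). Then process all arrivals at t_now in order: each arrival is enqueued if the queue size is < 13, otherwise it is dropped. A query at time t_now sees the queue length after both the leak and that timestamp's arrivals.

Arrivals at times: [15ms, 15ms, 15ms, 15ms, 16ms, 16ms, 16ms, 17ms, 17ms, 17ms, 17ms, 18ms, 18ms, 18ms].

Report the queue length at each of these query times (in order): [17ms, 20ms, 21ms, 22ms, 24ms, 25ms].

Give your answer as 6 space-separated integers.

Queue lengths at query times:
  query t=17ms: backlog = 5
  query t=20ms: backlog = 0
  query t=21ms: backlog = 0
  query t=22ms: backlog = 0
  query t=24ms: backlog = 0
  query t=25ms: backlog = 0

Answer: 5 0 0 0 0 0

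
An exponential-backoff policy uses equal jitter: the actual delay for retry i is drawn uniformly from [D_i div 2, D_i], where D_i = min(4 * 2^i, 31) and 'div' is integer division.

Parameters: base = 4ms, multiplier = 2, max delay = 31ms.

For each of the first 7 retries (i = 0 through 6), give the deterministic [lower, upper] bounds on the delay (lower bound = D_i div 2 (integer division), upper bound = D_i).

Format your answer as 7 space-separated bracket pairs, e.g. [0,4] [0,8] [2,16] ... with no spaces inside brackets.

Answer: [2,4] [4,8] [8,16] [15,31] [15,31] [15,31] [15,31]

Derivation:
Computing bounds per retry:
  i=0: D_i=min(4*2^0,31)=4, bounds=[2,4]
  i=1: D_i=min(4*2^1,31)=8, bounds=[4,8]
  i=2: D_i=min(4*2^2,31)=16, bounds=[8,16]
  i=3: D_i=min(4*2^3,31)=31, bounds=[15,31]
  i=4: D_i=min(4*2^4,31)=31, bounds=[15,31]
  i=5: D_i=min(4*2^5,31)=31, bounds=[15,31]
  i=6: D_i=min(4*2^6,31)=31, bounds=[15,31]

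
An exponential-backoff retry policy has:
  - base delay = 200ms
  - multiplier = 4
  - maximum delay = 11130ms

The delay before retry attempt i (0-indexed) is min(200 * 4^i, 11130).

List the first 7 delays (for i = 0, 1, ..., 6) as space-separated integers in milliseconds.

Computing each delay:
  i=0: min(200*4^0, 11130) = 200
  i=1: min(200*4^1, 11130) = 800
  i=2: min(200*4^2, 11130) = 3200
  i=3: min(200*4^3, 11130) = 11130
  i=4: min(200*4^4, 11130) = 11130
  i=5: min(200*4^5, 11130) = 11130
  i=6: min(200*4^6, 11130) = 11130

Answer: 200 800 3200 11130 11130 11130 11130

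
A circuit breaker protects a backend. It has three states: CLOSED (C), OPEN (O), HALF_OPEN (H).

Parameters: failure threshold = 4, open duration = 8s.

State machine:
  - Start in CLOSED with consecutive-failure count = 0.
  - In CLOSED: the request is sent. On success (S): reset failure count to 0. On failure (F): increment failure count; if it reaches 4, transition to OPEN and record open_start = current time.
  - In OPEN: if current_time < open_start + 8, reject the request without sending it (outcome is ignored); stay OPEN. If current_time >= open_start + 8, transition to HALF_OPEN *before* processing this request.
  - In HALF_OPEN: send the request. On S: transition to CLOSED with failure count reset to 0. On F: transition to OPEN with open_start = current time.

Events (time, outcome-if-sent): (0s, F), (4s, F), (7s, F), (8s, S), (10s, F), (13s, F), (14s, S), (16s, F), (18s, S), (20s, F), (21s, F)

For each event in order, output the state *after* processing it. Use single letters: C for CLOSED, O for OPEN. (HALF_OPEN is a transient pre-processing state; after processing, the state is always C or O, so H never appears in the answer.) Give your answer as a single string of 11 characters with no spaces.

State after each event:
  event#1 t=0s outcome=F: state=CLOSED
  event#2 t=4s outcome=F: state=CLOSED
  event#3 t=7s outcome=F: state=CLOSED
  event#4 t=8s outcome=S: state=CLOSED
  event#5 t=10s outcome=F: state=CLOSED
  event#6 t=13s outcome=F: state=CLOSED
  event#7 t=14s outcome=S: state=CLOSED
  event#8 t=16s outcome=F: state=CLOSED
  event#9 t=18s outcome=S: state=CLOSED
  event#10 t=20s outcome=F: state=CLOSED
  event#11 t=21s outcome=F: state=CLOSED

Answer: CCCCCCCCCCC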